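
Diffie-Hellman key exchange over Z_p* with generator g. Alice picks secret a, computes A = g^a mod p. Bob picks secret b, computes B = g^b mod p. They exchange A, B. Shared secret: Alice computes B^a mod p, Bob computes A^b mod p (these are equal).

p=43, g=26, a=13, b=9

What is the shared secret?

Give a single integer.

Answer: 22

Derivation:
A = 26^13 mod 43  (bits of 13 = 1101)
  bit 0 = 1: r = r^2 * 26 mod 43 = 1^2 * 26 = 1*26 = 26
  bit 1 = 1: r = r^2 * 26 mod 43 = 26^2 * 26 = 31*26 = 32
  bit 2 = 0: r = r^2 mod 43 = 32^2 = 35
  bit 3 = 1: r = r^2 * 26 mod 43 = 35^2 * 26 = 21*26 = 30
  -> A = 30
B = 26^9 mod 43  (bits of 9 = 1001)
  bit 0 = 1: r = r^2 * 26 mod 43 = 1^2 * 26 = 1*26 = 26
  bit 1 = 0: r = r^2 mod 43 = 26^2 = 31
  bit 2 = 0: r = r^2 mod 43 = 31^2 = 15
  bit 3 = 1: r = r^2 * 26 mod 43 = 15^2 * 26 = 10*26 = 2
  -> B = 2
s = B^a = 2^13 mod 43  (bits of 13 = 1101)
  bit 0 = 1: r = r^2 * 2 mod 43 = 1^2 * 2 = 1*2 = 2
  bit 1 = 1: r = r^2 * 2 mod 43 = 2^2 * 2 = 4*2 = 8
  bit 2 = 0: r = r^2 mod 43 = 8^2 = 21
  bit 3 = 1: r = r^2 * 2 mod 43 = 21^2 * 2 = 11*2 = 22
  -> s = B^a = 22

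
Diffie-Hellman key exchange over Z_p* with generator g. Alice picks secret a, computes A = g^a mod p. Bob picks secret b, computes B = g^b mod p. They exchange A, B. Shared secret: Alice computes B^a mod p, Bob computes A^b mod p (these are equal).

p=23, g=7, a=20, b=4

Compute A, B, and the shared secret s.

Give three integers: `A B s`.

Answer: 8 9 2

Derivation:
A = 7^20 mod 23  (bits of 20 = 10100)
  bit 0 = 1: r = r^2 * 7 mod 23 = 1^2 * 7 = 1*7 = 7
  bit 1 = 0: r = r^2 mod 23 = 7^2 = 3
  bit 2 = 1: r = r^2 * 7 mod 23 = 3^2 * 7 = 9*7 = 17
  bit 3 = 0: r = r^2 mod 23 = 17^2 = 13
  bit 4 = 0: r = r^2 mod 23 = 13^2 = 8
  -> A = 8
B = 7^4 mod 23  (bits of 4 = 100)
  bit 0 = 1: r = r^2 * 7 mod 23 = 1^2 * 7 = 1*7 = 7
  bit 1 = 0: r = r^2 mod 23 = 7^2 = 3
  bit 2 = 0: r = r^2 mod 23 = 3^2 = 9
  -> B = 9
s = B^a = 9^20 mod 23  (bits of 20 = 10100)
  bit 0 = 1: r = r^2 * 9 mod 23 = 1^2 * 9 = 1*9 = 9
  bit 1 = 0: r = r^2 mod 23 = 9^2 = 12
  bit 2 = 1: r = r^2 * 9 mod 23 = 12^2 * 9 = 6*9 = 8
  bit 3 = 0: r = r^2 mod 23 = 8^2 = 18
  bit 4 = 0: r = r^2 mod 23 = 18^2 = 2
  -> s = B^a = 2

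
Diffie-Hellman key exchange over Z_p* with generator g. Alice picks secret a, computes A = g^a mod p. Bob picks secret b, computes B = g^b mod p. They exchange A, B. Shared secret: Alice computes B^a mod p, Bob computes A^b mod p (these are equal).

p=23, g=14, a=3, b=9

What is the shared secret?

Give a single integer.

Answer: 15

Derivation:
A = 14^3 mod 23  (bits of 3 = 11)
  bit 0 = 1: r = r^2 * 14 mod 23 = 1^2 * 14 = 1*14 = 14
  bit 1 = 1: r = r^2 * 14 mod 23 = 14^2 * 14 = 12*14 = 7
  -> A = 7
B = 14^9 mod 23  (bits of 9 = 1001)
  bit 0 = 1: r = r^2 * 14 mod 23 = 1^2 * 14 = 1*14 = 14
  bit 1 = 0: r = r^2 mod 23 = 14^2 = 12
  bit 2 = 0: r = r^2 mod 23 = 12^2 = 6
  bit 3 = 1: r = r^2 * 14 mod 23 = 6^2 * 14 = 13*14 = 21
  -> B = 21
s = B^a = 21^3 mod 23  (bits of 3 = 11)
  bit 0 = 1: r = r^2 * 21 mod 23 = 1^2 * 21 = 1*21 = 21
  bit 1 = 1: r = r^2 * 21 mod 23 = 21^2 * 21 = 4*21 = 15
  -> s = B^a = 15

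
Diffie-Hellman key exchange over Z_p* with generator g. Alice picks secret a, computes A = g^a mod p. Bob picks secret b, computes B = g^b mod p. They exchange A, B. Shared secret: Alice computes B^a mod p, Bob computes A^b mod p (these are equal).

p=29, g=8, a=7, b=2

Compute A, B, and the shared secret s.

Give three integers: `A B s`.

Answer: 17 6 28

Derivation:
A = 8^7 mod 29  (bits of 7 = 111)
  bit 0 = 1: r = r^2 * 8 mod 29 = 1^2 * 8 = 1*8 = 8
  bit 1 = 1: r = r^2 * 8 mod 29 = 8^2 * 8 = 6*8 = 19
  bit 2 = 1: r = r^2 * 8 mod 29 = 19^2 * 8 = 13*8 = 17
  -> A = 17
B = 8^2 mod 29  (bits of 2 = 10)
  bit 0 = 1: r = r^2 * 8 mod 29 = 1^2 * 8 = 1*8 = 8
  bit 1 = 0: r = r^2 mod 29 = 8^2 = 6
  -> B = 6
s = B^a = 6^7 mod 29  (bits of 7 = 111)
  bit 0 = 1: r = r^2 * 6 mod 29 = 1^2 * 6 = 1*6 = 6
  bit 1 = 1: r = r^2 * 6 mod 29 = 6^2 * 6 = 7*6 = 13
  bit 2 = 1: r = r^2 * 6 mod 29 = 13^2 * 6 = 24*6 = 28
  -> s = B^a = 28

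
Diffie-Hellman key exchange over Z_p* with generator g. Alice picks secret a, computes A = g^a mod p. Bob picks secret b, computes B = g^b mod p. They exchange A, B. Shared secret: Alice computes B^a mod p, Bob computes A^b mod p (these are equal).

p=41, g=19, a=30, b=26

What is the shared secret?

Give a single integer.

A = 19^30 mod 41  (bits of 30 = 11110)
  bit 0 = 1: r = r^2 * 19 mod 41 = 1^2 * 19 = 1*19 = 19
  bit 1 = 1: r = r^2 * 19 mod 41 = 19^2 * 19 = 33*19 = 12
  bit 2 = 1: r = r^2 * 19 mod 41 = 12^2 * 19 = 21*19 = 30
  bit 3 = 1: r = r^2 * 19 mod 41 = 30^2 * 19 = 39*19 = 3
  bit 4 = 0: r = r^2 mod 41 = 3^2 = 9
  -> A = 9
B = 19^26 mod 41  (bits of 26 = 11010)
  bit 0 = 1: r = r^2 * 19 mod 41 = 1^2 * 19 = 1*19 = 19
  bit 1 = 1: r = r^2 * 19 mod 41 = 19^2 * 19 = 33*19 = 12
  bit 2 = 0: r = r^2 mod 41 = 12^2 = 21
  bit 3 = 1: r = r^2 * 19 mod 41 = 21^2 * 19 = 31*19 = 15
  bit 4 = 0: r = r^2 mod 41 = 15^2 = 20
  -> B = 20
s = B^a = 20^30 mod 41  (bits of 30 = 11110)
  bit 0 = 1: r = r^2 * 20 mod 41 = 1^2 * 20 = 1*20 = 20
  bit 1 = 1: r = r^2 * 20 mod 41 = 20^2 * 20 = 31*20 = 5
  bit 2 = 1: r = r^2 * 20 mod 41 = 5^2 * 20 = 25*20 = 8
  bit 3 = 1: r = r^2 * 20 mod 41 = 8^2 * 20 = 23*20 = 9
  bit 4 = 0: r = r^2 mod 41 = 9^2 = 40
  -> s = B^a = 40

Answer: 40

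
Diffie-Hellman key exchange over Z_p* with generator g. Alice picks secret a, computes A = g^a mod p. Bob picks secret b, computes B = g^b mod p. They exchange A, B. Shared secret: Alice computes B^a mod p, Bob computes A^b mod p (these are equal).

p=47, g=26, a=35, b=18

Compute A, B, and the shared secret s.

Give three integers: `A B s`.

A = 26^35 mod 47  (bits of 35 = 100011)
  bit 0 = 1: r = r^2 * 26 mod 47 = 1^2 * 26 = 1*26 = 26
  bit 1 = 0: r = r^2 mod 47 = 26^2 = 18
  bit 2 = 0: r = r^2 mod 47 = 18^2 = 42
  bit 3 = 0: r = r^2 mod 47 = 42^2 = 25
  bit 4 = 1: r = r^2 * 26 mod 47 = 25^2 * 26 = 14*26 = 35
  bit 5 = 1: r = r^2 * 26 mod 47 = 35^2 * 26 = 3*26 = 31
  -> A = 31
B = 26^18 mod 47  (bits of 18 = 10010)
  bit 0 = 1: r = r^2 * 26 mod 47 = 1^2 * 26 = 1*26 = 26
  bit 1 = 0: r = r^2 mod 47 = 26^2 = 18
  bit 2 = 0: r = r^2 mod 47 = 18^2 = 42
  bit 3 = 1: r = r^2 * 26 mod 47 = 42^2 * 26 = 25*26 = 39
  bit 4 = 0: r = r^2 mod 47 = 39^2 = 17
  -> B = 17
s = B^a = 17^35 mod 47  (bits of 35 = 100011)
  bit 0 = 1: r = r^2 * 17 mod 47 = 1^2 * 17 = 1*17 = 17
  bit 1 = 0: r = r^2 mod 47 = 17^2 = 7
  bit 2 = 0: r = r^2 mod 47 = 7^2 = 2
  bit 3 = 0: r = r^2 mod 47 = 2^2 = 4
  bit 4 = 1: r = r^2 * 17 mod 47 = 4^2 * 17 = 16*17 = 37
  bit 5 = 1: r = r^2 * 17 mod 47 = 37^2 * 17 = 6*17 = 8
  -> s = B^a = 8

Answer: 31 17 8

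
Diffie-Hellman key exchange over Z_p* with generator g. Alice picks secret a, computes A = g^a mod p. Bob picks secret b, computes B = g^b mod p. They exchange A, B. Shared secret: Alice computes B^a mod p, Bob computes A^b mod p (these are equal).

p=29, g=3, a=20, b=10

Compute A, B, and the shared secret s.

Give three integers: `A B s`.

A = 3^20 mod 29  (bits of 20 = 10100)
  bit 0 = 1: r = r^2 * 3 mod 29 = 1^2 * 3 = 1*3 = 3
  bit 1 = 0: r = r^2 mod 29 = 3^2 = 9
  bit 2 = 1: r = r^2 * 3 mod 29 = 9^2 * 3 = 23*3 = 11
  bit 3 = 0: r = r^2 mod 29 = 11^2 = 5
  bit 4 = 0: r = r^2 mod 29 = 5^2 = 25
  -> A = 25
B = 3^10 mod 29  (bits of 10 = 1010)
  bit 0 = 1: r = r^2 * 3 mod 29 = 1^2 * 3 = 1*3 = 3
  bit 1 = 0: r = r^2 mod 29 = 3^2 = 9
  bit 2 = 1: r = r^2 * 3 mod 29 = 9^2 * 3 = 23*3 = 11
  bit 3 = 0: r = r^2 mod 29 = 11^2 = 5
  -> B = 5
s = B^a = 5^20 mod 29  (bits of 20 = 10100)
  bit 0 = 1: r = r^2 * 5 mod 29 = 1^2 * 5 = 1*5 = 5
  bit 1 = 0: r = r^2 mod 29 = 5^2 = 25
  bit 2 = 1: r = r^2 * 5 mod 29 = 25^2 * 5 = 16*5 = 22
  bit 3 = 0: r = r^2 mod 29 = 22^2 = 20
  bit 4 = 0: r = r^2 mod 29 = 20^2 = 23
  -> s = B^a = 23

Answer: 25 5 23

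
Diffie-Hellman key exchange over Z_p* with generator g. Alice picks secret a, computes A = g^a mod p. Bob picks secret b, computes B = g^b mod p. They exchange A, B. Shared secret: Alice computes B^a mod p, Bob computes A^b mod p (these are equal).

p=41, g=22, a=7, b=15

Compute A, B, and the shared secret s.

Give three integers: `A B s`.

Answer: 11 38 27

Derivation:
A = 22^7 mod 41  (bits of 7 = 111)
  bit 0 = 1: r = r^2 * 22 mod 41 = 1^2 * 22 = 1*22 = 22
  bit 1 = 1: r = r^2 * 22 mod 41 = 22^2 * 22 = 33*22 = 29
  bit 2 = 1: r = r^2 * 22 mod 41 = 29^2 * 22 = 21*22 = 11
  -> A = 11
B = 22^15 mod 41  (bits of 15 = 1111)
  bit 0 = 1: r = r^2 * 22 mod 41 = 1^2 * 22 = 1*22 = 22
  bit 1 = 1: r = r^2 * 22 mod 41 = 22^2 * 22 = 33*22 = 29
  bit 2 = 1: r = r^2 * 22 mod 41 = 29^2 * 22 = 21*22 = 11
  bit 3 = 1: r = r^2 * 22 mod 41 = 11^2 * 22 = 39*22 = 38
  -> B = 38
s = B^a = 38^7 mod 41  (bits of 7 = 111)
  bit 0 = 1: r = r^2 * 38 mod 41 = 1^2 * 38 = 1*38 = 38
  bit 1 = 1: r = r^2 * 38 mod 41 = 38^2 * 38 = 9*38 = 14
  bit 2 = 1: r = r^2 * 38 mod 41 = 14^2 * 38 = 32*38 = 27
  -> s = B^a = 27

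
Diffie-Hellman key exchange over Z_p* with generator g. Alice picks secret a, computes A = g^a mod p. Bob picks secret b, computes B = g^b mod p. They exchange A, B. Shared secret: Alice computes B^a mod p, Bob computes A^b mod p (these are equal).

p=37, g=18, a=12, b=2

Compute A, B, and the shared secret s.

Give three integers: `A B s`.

Answer: 10 28 26

Derivation:
A = 18^12 mod 37  (bits of 12 = 1100)
  bit 0 = 1: r = r^2 * 18 mod 37 = 1^2 * 18 = 1*18 = 18
  bit 1 = 1: r = r^2 * 18 mod 37 = 18^2 * 18 = 28*18 = 23
  bit 2 = 0: r = r^2 mod 37 = 23^2 = 11
  bit 3 = 0: r = r^2 mod 37 = 11^2 = 10
  -> A = 10
B = 18^2 mod 37  (bits of 2 = 10)
  bit 0 = 1: r = r^2 * 18 mod 37 = 1^2 * 18 = 1*18 = 18
  bit 1 = 0: r = r^2 mod 37 = 18^2 = 28
  -> B = 28
s = B^a = 28^12 mod 37  (bits of 12 = 1100)
  bit 0 = 1: r = r^2 * 28 mod 37 = 1^2 * 28 = 1*28 = 28
  bit 1 = 1: r = r^2 * 28 mod 37 = 28^2 * 28 = 7*28 = 11
  bit 2 = 0: r = r^2 mod 37 = 11^2 = 10
  bit 3 = 0: r = r^2 mod 37 = 10^2 = 26
  -> s = B^a = 26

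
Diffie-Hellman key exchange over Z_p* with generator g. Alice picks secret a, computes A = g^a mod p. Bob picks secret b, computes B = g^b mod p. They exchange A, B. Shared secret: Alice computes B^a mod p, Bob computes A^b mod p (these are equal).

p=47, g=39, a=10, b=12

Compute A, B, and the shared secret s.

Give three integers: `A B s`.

Answer: 34 14 9

Derivation:
A = 39^10 mod 47  (bits of 10 = 1010)
  bit 0 = 1: r = r^2 * 39 mod 47 = 1^2 * 39 = 1*39 = 39
  bit 1 = 0: r = r^2 mod 47 = 39^2 = 17
  bit 2 = 1: r = r^2 * 39 mod 47 = 17^2 * 39 = 7*39 = 38
  bit 3 = 0: r = r^2 mod 47 = 38^2 = 34
  -> A = 34
B = 39^12 mod 47  (bits of 12 = 1100)
  bit 0 = 1: r = r^2 * 39 mod 47 = 1^2 * 39 = 1*39 = 39
  bit 1 = 1: r = r^2 * 39 mod 47 = 39^2 * 39 = 17*39 = 5
  bit 2 = 0: r = r^2 mod 47 = 5^2 = 25
  bit 3 = 0: r = r^2 mod 47 = 25^2 = 14
  -> B = 14
s = B^a = 14^10 mod 47  (bits of 10 = 1010)
  bit 0 = 1: r = r^2 * 14 mod 47 = 1^2 * 14 = 1*14 = 14
  bit 1 = 0: r = r^2 mod 47 = 14^2 = 8
  bit 2 = 1: r = r^2 * 14 mod 47 = 8^2 * 14 = 17*14 = 3
  bit 3 = 0: r = r^2 mod 47 = 3^2 = 9
  -> s = B^a = 9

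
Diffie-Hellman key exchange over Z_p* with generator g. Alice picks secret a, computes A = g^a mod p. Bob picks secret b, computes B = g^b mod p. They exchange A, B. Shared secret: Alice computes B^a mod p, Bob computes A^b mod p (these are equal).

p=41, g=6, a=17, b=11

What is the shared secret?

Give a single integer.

A = 6^17 mod 41  (bits of 17 = 10001)
  bit 0 = 1: r = r^2 * 6 mod 41 = 1^2 * 6 = 1*6 = 6
  bit 1 = 0: r = r^2 mod 41 = 6^2 = 36
  bit 2 = 0: r = r^2 mod 41 = 36^2 = 25
  bit 3 = 0: r = r^2 mod 41 = 25^2 = 10
  bit 4 = 1: r = r^2 * 6 mod 41 = 10^2 * 6 = 18*6 = 26
  -> A = 26
B = 6^11 mod 41  (bits of 11 = 1011)
  bit 0 = 1: r = r^2 * 6 mod 41 = 1^2 * 6 = 1*6 = 6
  bit 1 = 0: r = r^2 mod 41 = 6^2 = 36
  bit 2 = 1: r = r^2 * 6 mod 41 = 36^2 * 6 = 25*6 = 27
  bit 3 = 1: r = r^2 * 6 mod 41 = 27^2 * 6 = 32*6 = 28
  -> B = 28
s = B^a = 28^17 mod 41  (bits of 17 = 10001)
  bit 0 = 1: r = r^2 * 28 mod 41 = 1^2 * 28 = 1*28 = 28
  bit 1 = 0: r = r^2 mod 41 = 28^2 = 5
  bit 2 = 0: r = r^2 mod 41 = 5^2 = 25
  bit 3 = 0: r = r^2 mod 41 = 25^2 = 10
  bit 4 = 1: r = r^2 * 28 mod 41 = 10^2 * 28 = 18*28 = 12
  -> s = B^a = 12

Answer: 12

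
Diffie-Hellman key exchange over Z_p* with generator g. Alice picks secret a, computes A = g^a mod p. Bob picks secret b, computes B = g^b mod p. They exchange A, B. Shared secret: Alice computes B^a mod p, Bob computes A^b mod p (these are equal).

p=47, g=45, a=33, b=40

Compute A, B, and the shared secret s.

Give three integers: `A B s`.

Answer: 10 36 42

Derivation:
A = 45^33 mod 47  (bits of 33 = 100001)
  bit 0 = 1: r = r^2 * 45 mod 47 = 1^2 * 45 = 1*45 = 45
  bit 1 = 0: r = r^2 mod 47 = 45^2 = 4
  bit 2 = 0: r = r^2 mod 47 = 4^2 = 16
  bit 3 = 0: r = r^2 mod 47 = 16^2 = 21
  bit 4 = 0: r = r^2 mod 47 = 21^2 = 18
  bit 5 = 1: r = r^2 * 45 mod 47 = 18^2 * 45 = 42*45 = 10
  -> A = 10
B = 45^40 mod 47  (bits of 40 = 101000)
  bit 0 = 1: r = r^2 * 45 mod 47 = 1^2 * 45 = 1*45 = 45
  bit 1 = 0: r = r^2 mod 47 = 45^2 = 4
  bit 2 = 1: r = r^2 * 45 mod 47 = 4^2 * 45 = 16*45 = 15
  bit 3 = 0: r = r^2 mod 47 = 15^2 = 37
  bit 4 = 0: r = r^2 mod 47 = 37^2 = 6
  bit 5 = 0: r = r^2 mod 47 = 6^2 = 36
  -> B = 36
s = B^a = 36^33 mod 47  (bits of 33 = 100001)
  bit 0 = 1: r = r^2 * 36 mod 47 = 1^2 * 36 = 1*36 = 36
  bit 1 = 0: r = r^2 mod 47 = 36^2 = 27
  bit 2 = 0: r = r^2 mod 47 = 27^2 = 24
  bit 3 = 0: r = r^2 mod 47 = 24^2 = 12
  bit 4 = 0: r = r^2 mod 47 = 12^2 = 3
  bit 5 = 1: r = r^2 * 36 mod 47 = 3^2 * 36 = 9*36 = 42
  -> s = B^a = 42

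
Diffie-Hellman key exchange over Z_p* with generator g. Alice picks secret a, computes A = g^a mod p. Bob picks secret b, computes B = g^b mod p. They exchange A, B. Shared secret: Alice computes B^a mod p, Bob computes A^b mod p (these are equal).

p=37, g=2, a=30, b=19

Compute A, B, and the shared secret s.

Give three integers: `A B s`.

Answer: 11 35 11

Derivation:
A = 2^30 mod 37  (bits of 30 = 11110)
  bit 0 = 1: r = r^2 * 2 mod 37 = 1^2 * 2 = 1*2 = 2
  bit 1 = 1: r = r^2 * 2 mod 37 = 2^2 * 2 = 4*2 = 8
  bit 2 = 1: r = r^2 * 2 mod 37 = 8^2 * 2 = 27*2 = 17
  bit 3 = 1: r = r^2 * 2 mod 37 = 17^2 * 2 = 30*2 = 23
  bit 4 = 0: r = r^2 mod 37 = 23^2 = 11
  -> A = 11
B = 2^19 mod 37  (bits of 19 = 10011)
  bit 0 = 1: r = r^2 * 2 mod 37 = 1^2 * 2 = 1*2 = 2
  bit 1 = 0: r = r^2 mod 37 = 2^2 = 4
  bit 2 = 0: r = r^2 mod 37 = 4^2 = 16
  bit 3 = 1: r = r^2 * 2 mod 37 = 16^2 * 2 = 34*2 = 31
  bit 4 = 1: r = r^2 * 2 mod 37 = 31^2 * 2 = 36*2 = 35
  -> B = 35
s = B^a = 35^30 mod 37  (bits of 30 = 11110)
  bit 0 = 1: r = r^2 * 35 mod 37 = 1^2 * 35 = 1*35 = 35
  bit 1 = 1: r = r^2 * 35 mod 37 = 35^2 * 35 = 4*35 = 29
  bit 2 = 1: r = r^2 * 35 mod 37 = 29^2 * 35 = 27*35 = 20
  bit 3 = 1: r = r^2 * 35 mod 37 = 20^2 * 35 = 30*35 = 14
  bit 4 = 0: r = r^2 mod 37 = 14^2 = 11
  -> s = B^a = 11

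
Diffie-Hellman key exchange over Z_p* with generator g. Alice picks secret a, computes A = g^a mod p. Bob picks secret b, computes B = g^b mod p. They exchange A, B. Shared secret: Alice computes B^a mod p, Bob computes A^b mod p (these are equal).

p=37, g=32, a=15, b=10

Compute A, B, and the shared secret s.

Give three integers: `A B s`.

A = 32^15 mod 37  (bits of 15 = 1111)
  bit 0 = 1: r = r^2 * 32 mod 37 = 1^2 * 32 = 1*32 = 32
  bit 1 = 1: r = r^2 * 32 mod 37 = 32^2 * 32 = 25*32 = 23
  bit 2 = 1: r = r^2 * 32 mod 37 = 23^2 * 32 = 11*32 = 19
  bit 3 = 1: r = r^2 * 32 mod 37 = 19^2 * 32 = 28*32 = 8
  -> A = 8
B = 32^10 mod 37  (bits of 10 = 1010)
  bit 0 = 1: r = r^2 * 32 mod 37 = 1^2 * 32 = 1*32 = 32
  bit 1 = 0: r = r^2 mod 37 = 32^2 = 25
  bit 2 = 1: r = r^2 * 32 mod 37 = 25^2 * 32 = 33*32 = 20
  bit 3 = 0: r = r^2 mod 37 = 20^2 = 30
  -> B = 30
s = B^a = 30^15 mod 37  (bits of 15 = 1111)
  bit 0 = 1: r = r^2 * 30 mod 37 = 1^2 * 30 = 1*30 = 30
  bit 1 = 1: r = r^2 * 30 mod 37 = 30^2 * 30 = 12*30 = 27
  bit 2 = 1: r = r^2 * 30 mod 37 = 27^2 * 30 = 26*30 = 3
  bit 3 = 1: r = r^2 * 30 mod 37 = 3^2 * 30 = 9*30 = 11
  -> s = B^a = 11

Answer: 8 30 11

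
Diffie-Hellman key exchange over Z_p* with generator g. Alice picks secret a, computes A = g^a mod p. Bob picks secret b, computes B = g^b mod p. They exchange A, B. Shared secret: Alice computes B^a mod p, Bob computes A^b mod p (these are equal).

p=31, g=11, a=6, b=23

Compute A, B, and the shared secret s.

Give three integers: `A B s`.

Answer: 4 12 2

Derivation:
A = 11^6 mod 31  (bits of 6 = 110)
  bit 0 = 1: r = r^2 * 11 mod 31 = 1^2 * 11 = 1*11 = 11
  bit 1 = 1: r = r^2 * 11 mod 31 = 11^2 * 11 = 28*11 = 29
  bit 2 = 0: r = r^2 mod 31 = 29^2 = 4
  -> A = 4
B = 11^23 mod 31  (bits of 23 = 10111)
  bit 0 = 1: r = r^2 * 11 mod 31 = 1^2 * 11 = 1*11 = 11
  bit 1 = 0: r = r^2 mod 31 = 11^2 = 28
  bit 2 = 1: r = r^2 * 11 mod 31 = 28^2 * 11 = 9*11 = 6
  bit 3 = 1: r = r^2 * 11 mod 31 = 6^2 * 11 = 5*11 = 24
  bit 4 = 1: r = r^2 * 11 mod 31 = 24^2 * 11 = 18*11 = 12
  -> B = 12
s = B^a = 12^6 mod 31  (bits of 6 = 110)
  bit 0 = 1: r = r^2 * 12 mod 31 = 1^2 * 12 = 1*12 = 12
  bit 1 = 1: r = r^2 * 12 mod 31 = 12^2 * 12 = 20*12 = 23
  bit 2 = 0: r = r^2 mod 31 = 23^2 = 2
  -> s = B^a = 2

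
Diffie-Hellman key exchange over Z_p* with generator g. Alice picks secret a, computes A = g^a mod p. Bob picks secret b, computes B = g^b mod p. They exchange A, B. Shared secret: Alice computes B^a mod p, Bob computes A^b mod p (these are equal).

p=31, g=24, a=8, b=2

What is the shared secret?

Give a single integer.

Answer: 7

Derivation:
A = 24^8 mod 31  (bits of 8 = 1000)
  bit 0 = 1: r = r^2 * 24 mod 31 = 1^2 * 24 = 1*24 = 24
  bit 1 = 0: r = r^2 mod 31 = 24^2 = 18
  bit 2 = 0: r = r^2 mod 31 = 18^2 = 14
  bit 3 = 0: r = r^2 mod 31 = 14^2 = 10
  -> A = 10
B = 24^2 mod 31  (bits of 2 = 10)
  bit 0 = 1: r = r^2 * 24 mod 31 = 1^2 * 24 = 1*24 = 24
  bit 1 = 0: r = r^2 mod 31 = 24^2 = 18
  -> B = 18
s = B^a = 18^8 mod 31  (bits of 8 = 1000)
  bit 0 = 1: r = r^2 * 18 mod 31 = 1^2 * 18 = 1*18 = 18
  bit 1 = 0: r = r^2 mod 31 = 18^2 = 14
  bit 2 = 0: r = r^2 mod 31 = 14^2 = 10
  bit 3 = 0: r = r^2 mod 31 = 10^2 = 7
  -> s = B^a = 7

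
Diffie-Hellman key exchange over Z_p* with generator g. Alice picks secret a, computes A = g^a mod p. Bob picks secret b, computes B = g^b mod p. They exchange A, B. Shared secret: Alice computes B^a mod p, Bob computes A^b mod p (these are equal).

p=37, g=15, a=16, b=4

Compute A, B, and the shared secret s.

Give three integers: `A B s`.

A = 15^16 mod 37  (bits of 16 = 10000)
  bit 0 = 1: r = r^2 * 15 mod 37 = 1^2 * 15 = 1*15 = 15
  bit 1 = 0: r = r^2 mod 37 = 15^2 = 3
  bit 2 = 0: r = r^2 mod 37 = 3^2 = 9
  bit 3 = 0: r = r^2 mod 37 = 9^2 = 7
  bit 4 = 0: r = r^2 mod 37 = 7^2 = 12
  -> A = 12
B = 15^4 mod 37  (bits of 4 = 100)
  bit 0 = 1: r = r^2 * 15 mod 37 = 1^2 * 15 = 1*15 = 15
  bit 1 = 0: r = r^2 mod 37 = 15^2 = 3
  bit 2 = 0: r = r^2 mod 37 = 3^2 = 9
  -> B = 9
s = B^a = 9^16 mod 37  (bits of 16 = 10000)
  bit 0 = 1: r = r^2 * 9 mod 37 = 1^2 * 9 = 1*9 = 9
  bit 1 = 0: r = r^2 mod 37 = 9^2 = 7
  bit 2 = 0: r = r^2 mod 37 = 7^2 = 12
  bit 3 = 0: r = r^2 mod 37 = 12^2 = 33
  bit 4 = 0: r = r^2 mod 37 = 33^2 = 16
  -> s = B^a = 16

Answer: 12 9 16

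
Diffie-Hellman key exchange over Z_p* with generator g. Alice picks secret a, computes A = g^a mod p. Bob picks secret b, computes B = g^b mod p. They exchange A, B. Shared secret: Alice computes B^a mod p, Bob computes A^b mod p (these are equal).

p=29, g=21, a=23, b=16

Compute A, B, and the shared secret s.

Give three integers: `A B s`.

A = 21^23 mod 29  (bits of 23 = 10111)
  bit 0 = 1: r = r^2 * 21 mod 29 = 1^2 * 21 = 1*21 = 21
  bit 1 = 0: r = r^2 mod 29 = 21^2 = 6
  bit 2 = 1: r = r^2 * 21 mod 29 = 6^2 * 21 = 7*21 = 2
  bit 3 = 1: r = r^2 * 21 mod 29 = 2^2 * 21 = 4*21 = 26
  bit 4 = 1: r = r^2 * 21 mod 29 = 26^2 * 21 = 9*21 = 15
  -> A = 15
B = 21^16 mod 29  (bits of 16 = 10000)
  bit 0 = 1: r = r^2 * 21 mod 29 = 1^2 * 21 = 1*21 = 21
  bit 1 = 0: r = r^2 mod 29 = 21^2 = 6
  bit 2 = 0: r = r^2 mod 29 = 6^2 = 7
  bit 3 = 0: r = r^2 mod 29 = 7^2 = 20
  bit 4 = 0: r = r^2 mod 29 = 20^2 = 23
  -> B = 23
s = B^a = 23^23 mod 29  (bits of 23 = 10111)
  bit 0 = 1: r = r^2 * 23 mod 29 = 1^2 * 23 = 1*23 = 23
  bit 1 = 0: r = r^2 mod 29 = 23^2 = 7
  bit 2 = 1: r = r^2 * 23 mod 29 = 7^2 * 23 = 20*23 = 25
  bit 3 = 1: r = r^2 * 23 mod 29 = 25^2 * 23 = 16*23 = 20
  bit 4 = 1: r = r^2 * 23 mod 29 = 20^2 * 23 = 23*23 = 7
  -> s = B^a = 7

Answer: 15 23 7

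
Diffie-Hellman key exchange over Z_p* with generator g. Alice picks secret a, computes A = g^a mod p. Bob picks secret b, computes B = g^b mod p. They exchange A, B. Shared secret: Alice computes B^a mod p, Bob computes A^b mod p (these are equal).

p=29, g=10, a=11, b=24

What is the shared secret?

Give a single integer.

A = 10^11 mod 29  (bits of 11 = 1011)
  bit 0 = 1: r = r^2 * 10 mod 29 = 1^2 * 10 = 1*10 = 10
  bit 1 = 0: r = r^2 mod 29 = 10^2 = 13
  bit 2 = 1: r = r^2 * 10 mod 29 = 13^2 * 10 = 24*10 = 8
  bit 3 = 1: r = r^2 * 10 mod 29 = 8^2 * 10 = 6*10 = 2
  -> A = 2
B = 10^24 mod 29  (bits of 24 = 11000)
  bit 0 = 1: r = r^2 * 10 mod 29 = 1^2 * 10 = 1*10 = 10
  bit 1 = 1: r = r^2 * 10 mod 29 = 10^2 * 10 = 13*10 = 14
  bit 2 = 0: r = r^2 mod 29 = 14^2 = 22
  bit 3 = 0: r = r^2 mod 29 = 22^2 = 20
  bit 4 = 0: r = r^2 mod 29 = 20^2 = 23
  -> B = 23
s = B^a = 23^11 mod 29  (bits of 11 = 1011)
  bit 0 = 1: r = r^2 * 23 mod 29 = 1^2 * 23 = 1*23 = 23
  bit 1 = 0: r = r^2 mod 29 = 23^2 = 7
  bit 2 = 1: r = r^2 * 23 mod 29 = 7^2 * 23 = 20*23 = 25
  bit 3 = 1: r = r^2 * 23 mod 29 = 25^2 * 23 = 16*23 = 20
  -> s = B^a = 20

Answer: 20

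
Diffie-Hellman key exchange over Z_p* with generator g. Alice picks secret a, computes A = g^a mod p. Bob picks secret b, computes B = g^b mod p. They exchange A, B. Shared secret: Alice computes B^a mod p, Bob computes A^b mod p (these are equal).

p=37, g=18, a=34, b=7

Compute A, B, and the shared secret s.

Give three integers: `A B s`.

Answer: 4 13 30

Derivation:
A = 18^34 mod 37  (bits of 34 = 100010)
  bit 0 = 1: r = r^2 * 18 mod 37 = 1^2 * 18 = 1*18 = 18
  bit 1 = 0: r = r^2 mod 37 = 18^2 = 28
  bit 2 = 0: r = r^2 mod 37 = 28^2 = 7
  bit 3 = 0: r = r^2 mod 37 = 7^2 = 12
  bit 4 = 1: r = r^2 * 18 mod 37 = 12^2 * 18 = 33*18 = 2
  bit 5 = 0: r = r^2 mod 37 = 2^2 = 4
  -> A = 4
B = 18^7 mod 37  (bits of 7 = 111)
  bit 0 = 1: r = r^2 * 18 mod 37 = 1^2 * 18 = 1*18 = 18
  bit 1 = 1: r = r^2 * 18 mod 37 = 18^2 * 18 = 28*18 = 23
  bit 2 = 1: r = r^2 * 18 mod 37 = 23^2 * 18 = 11*18 = 13
  -> B = 13
s = B^a = 13^34 mod 37  (bits of 34 = 100010)
  bit 0 = 1: r = r^2 * 13 mod 37 = 1^2 * 13 = 1*13 = 13
  bit 1 = 0: r = r^2 mod 37 = 13^2 = 21
  bit 2 = 0: r = r^2 mod 37 = 21^2 = 34
  bit 3 = 0: r = r^2 mod 37 = 34^2 = 9
  bit 4 = 1: r = r^2 * 13 mod 37 = 9^2 * 13 = 7*13 = 17
  bit 5 = 0: r = r^2 mod 37 = 17^2 = 30
  -> s = B^a = 30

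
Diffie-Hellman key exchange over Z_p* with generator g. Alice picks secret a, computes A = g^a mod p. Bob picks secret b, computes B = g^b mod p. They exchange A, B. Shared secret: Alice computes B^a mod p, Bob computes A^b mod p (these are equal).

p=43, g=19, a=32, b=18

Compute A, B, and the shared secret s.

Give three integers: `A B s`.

Answer: 14 41 16

Derivation:
A = 19^32 mod 43  (bits of 32 = 100000)
  bit 0 = 1: r = r^2 * 19 mod 43 = 1^2 * 19 = 1*19 = 19
  bit 1 = 0: r = r^2 mod 43 = 19^2 = 17
  bit 2 = 0: r = r^2 mod 43 = 17^2 = 31
  bit 3 = 0: r = r^2 mod 43 = 31^2 = 15
  bit 4 = 0: r = r^2 mod 43 = 15^2 = 10
  bit 5 = 0: r = r^2 mod 43 = 10^2 = 14
  -> A = 14
B = 19^18 mod 43  (bits of 18 = 10010)
  bit 0 = 1: r = r^2 * 19 mod 43 = 1^2 * 19 = 1*19 = 19
  bit 1 = 0: r = r^2 mod 43 = 19^2 = 17
  bit 2 = 0: r = r^2 mod 43 = 17^2 = 31
  bit 3 = 1: r = r^2 * 19 mod 43 = 31^2 * 19 = 15*19 = 27
  bit 4 = 0: r = r^2 mod 43 = 27^2 = 41
  -> B = 41
s = B^a = 41^32 mod 43  (bits of 32 = 100000)
  bit 0 = 1: r = r^2 * 41 mod 43 = 1^2 * 41 = 1*41 = 41
  bit 1 = 0: r = r^2 mod 43 = 41^2 = 4
  bit 2 = 0: r = r^2 mod 43 = 4^2 = 16
  bit 3 = 0: r = r^2 mod 43 = 16^2 = 41
  bit 4 = 0: r = r^2 mod 43 = 41^2 = 4
  bit 5 = 0: r = r^2 mod 43 = 4^2 = 16
  -> s = B^a = 16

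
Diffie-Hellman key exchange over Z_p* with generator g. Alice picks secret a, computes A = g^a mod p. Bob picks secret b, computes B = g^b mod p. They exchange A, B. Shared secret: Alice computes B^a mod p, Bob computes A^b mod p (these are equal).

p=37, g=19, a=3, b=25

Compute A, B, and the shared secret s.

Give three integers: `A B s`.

Answer: 14 13 14

Derivation:
A = 19^3 mod 37  (bits of 3 = 11)
  bit 0 = 1: r = r^2 * 19 mod 37 = 1^2 * 19 = 1*19 = 19
  bit 1 = 1: r = r^2 * 19 mod 37 = 19^2 * 19 = 28*19 = 14
  -> A = 14
B = 19^25 mod 37  (bits of 25 = 11001)
  bit 0 = 1: r = r^2 * 19 mod 37 = 1^2 * 19 = 1*19 = 19
  bit 1 = 1: r = r^2 * 19 mod 37 = 19^2 * 19 = 28*19 = 14
  bit 2 = 0: r = r^2 mod 37 = 14^2 = 11
  bit 3 = 0: r = r^2 mod 37 = 11^2 = 10
  bit 4 = 1: r = r^2 * 19 mod 37 = 10^2 * 19 = 26*19 = 13
  -> B = 13
s = B^a = 13^3 mod 37  (bits of 3 = 11)
  bit 0 = 1: r = r^2 * 13 mod 37 = 1^2 * 13 = 1*13 = 13
  bit 1 = 1: r = r^2 * 13 mod 37 = 13^2 * 13 = 21*13 = 14
  -> s = B^a = 14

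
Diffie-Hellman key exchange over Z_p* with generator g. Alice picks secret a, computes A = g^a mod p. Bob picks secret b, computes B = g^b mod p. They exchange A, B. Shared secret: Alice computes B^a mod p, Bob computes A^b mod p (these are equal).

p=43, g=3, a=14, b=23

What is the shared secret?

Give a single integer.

A = 3^14 mod 43  (bits of 14 = 1110)
  bit 0 = 1: r = r^2 * 3 mod 43 = 1^2 * 3 = 1*3 = 3
  bit 1 = 1: r = r^2 * 3 mod 43 = 3^2 * 3 = 9*3 = 27
  bit 2 = 1: r = r^2 * 3 mod 43 = 27^2 * 3 = 41*3 = 37
  bit 3 = 0: r = r^2 mod 43 = 37^2 = 36
  -> A = 36
B = 3^23 mod 43  (bits of 23 = 10111)
  bit 0 = 1: r = r^2 * 3 mod 43 = 1^2 * 3 = 1*3 = 3
  bit 1 = 0: r = r^2 mod 43 = 3^2 = 9
  bit 2 = 1: r = r^2 * 3 mod 43 = 9^2 * 3 = 38*3 = 28
  bit 3 = 1: r = r^2 * 3 mod 43 = 28^2 * 3 = 10*3 = 30
  bit 4 = 1: r = r^2 * 3 mod 43 = 30^2 * 3 = 40*3 = 34
  -> B = 34
s = B^a = 34^14 mod 43  (bits of 14 = 1110)
  bit 0 = 1: r = r^2 * 34 mod 43 = 1^2 * 34 = 1*34 = 34
  bit 1 = 1: r = r^2 * 34 mod 43 = 34^2 * 34 = 38*34 = 2
  bit 2 = 1: r = r^2 * 34 mod 43 = 2^2 * 34 = 4*34 = 7
  bit 3 = 0: r = r^2 mod 43 = 7^2 = 6
  -> s = B^a = 6

Answer: 6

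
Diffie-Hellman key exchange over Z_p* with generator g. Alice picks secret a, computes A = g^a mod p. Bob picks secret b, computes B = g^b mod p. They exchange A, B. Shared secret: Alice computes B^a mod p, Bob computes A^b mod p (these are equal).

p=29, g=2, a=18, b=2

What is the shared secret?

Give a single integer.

Answer: 24

Derivation:
A = 2^18 mod 29  (bits of 18 = 10010)
  bit 0 = 1: r = r^2 * 2 mod 29 = 1^2 * 2 = 1*2 = 2
  bit 1 = 0: r = r^2 mod 29 = 2^2 = 4
  bit 2 = 0: r = r^2 mod 29 = 4^2 = 16
  bit 3 = 1: r = r^2 * 2 mod 29 = 16^2 * 2 = 24*2 = 19
  bit 4 = 0: r = r^2 mod 29 = 19^2 = 13
  -> A = 13
B = 2^2 mod 29  (bits of 2 = 10)
  bit 0 = 1: r = r^2 * 2 mod 29 = 1^2 * 2 = 1*2 = 2
  bit 1 = 0: r = r^2 mod 29 = 2^2 = 4
  -> B = 4
s = B^a = 4^18 mod 29  (bits of 18 = 10010)
  bit 0 = 1: r = r^2 * 4 mod 29 = 1^2 * 4 = 1*4 = 4
  bit 1 = 0: r = r^2 mod 29 = 4^2 = 16
  bit 2 = 0: r = r^2 mod 29 = 16^2 = 24
  bit 3 = 1: r = r^2 * 4 mod 29 = 24^2 * 4 = 25*4 = 13
  bit 4 = 0: r = r^2 mod 29 = 13^2 = 24
  -> s = B^a = 24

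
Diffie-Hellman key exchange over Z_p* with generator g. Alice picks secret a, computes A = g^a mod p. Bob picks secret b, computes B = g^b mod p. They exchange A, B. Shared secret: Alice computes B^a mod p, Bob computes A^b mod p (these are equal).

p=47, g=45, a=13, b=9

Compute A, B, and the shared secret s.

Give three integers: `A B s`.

A = 45^13 mod 47  (bits of 13 = 1101)
  bit 0 = 1: r = r^2 * 45 mod 47 = 1^2 * 45 = 1*45 = 45
  bit 1 = 1: r = r^2 * 45 mod 47 = 45^2 * 45 = 4*45 = 39
  bit 2 = 0: r = r^2 mod 47 = 39^2 = 17
  bit 3 = 1: r = r^2 * 45 mod 47 = 17^2 * 45 = 7*45 = 33
  -> A = 33
B = 45^9 mod 47  (bits of 9 = 1001)
  bit 0 = 1: r = r^2 * 45 mod 47 = 1^2 * 45 = 1*45 = 45
  bit 1 = 0: r = r^2 mod 47 = 45^2 = 4
  bit 2 = 0: r = r^2 mod 47 = 4^2 = 16
  bit 3 = 1: r = r^2 * 45 mod 47 = 16^2 * 45 = 21*45 = 5
  -> B = 5
s = B^a = 5^13 mod 47  (bits of 13 = 1101)
  bit 0 = 1: r = r^2 * 5 mod 47 = 1^2 * 5 = 1*5 = 5
  bit 1 = 1: r = r^2 * 5 mod 47 = 5^2 * 5 = 25*5 = 31
  bit 2 = 0: r = r^2 mod 47 = 31^2 = 21
  bit 3 = 1: r = r^2 * 5 mod 47 = 21^2 * 5 = 18*5 = 43
  -> s = B^a = 43

Answer: 33 5 43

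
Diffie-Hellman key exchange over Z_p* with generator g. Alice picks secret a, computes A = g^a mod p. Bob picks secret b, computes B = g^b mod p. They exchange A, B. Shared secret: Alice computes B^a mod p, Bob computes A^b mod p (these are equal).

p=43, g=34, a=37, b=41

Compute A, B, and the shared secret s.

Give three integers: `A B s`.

A = 34^37 mod 43  (bits of 37 = 100101)
  bit 0 = 1: r = r^2 * 34 mod 43 = 1^2 * 34 = 1*34 = 34
  bit 1 = 0: r = r^2 mod 43 = 34^2 = 38
  bit 2 = 0: r = r^2 mod 43 = 38^2 = 25
  bit 3 = 1: r = r^2 * 34 mod 43 = 25^2 * 34 = 23*34 = 8
  bit 4 = 0: r = r^2 mod 43 = 8^2 = 21
  bit 5 = 1: r = r^2 * 34 mod 43 = 21^2 * 34 = 11*34 = 30
  -> A = 30
B = 34^41 mod 43  (bits of 41 = 101001)
  bit 0 = 1: r = r^2 * 34 mod 43 = 1^2 * 34 = 1*34 = 34
  bit 1 = 0: r = r^2 mod 43 = 34^2 = 38
  bit 2 = 1: r = r^2 * 34 mod 43 = 38^2 * 34 = 25*34 = 33
  bit 3 = 0: r = r^2 mod 43 = 33^2 = 14
  bit 4 = 0: r = r^2 mod 43 = 14^2 = 24
  bit 5 = 1: r = r^2 * 34 mod 43 = 24^2 * 34 = 17*34 = 19
  -> B = 19
s = B^a = 19^37 mod 43  (bits of 37 = 100101)
  bit 0 = 1: r = r^2 * 19 mod 43 = 1^2 * 19 = 1*19 = 19
  bit 1 = 0: r = r^2 mod 43 = 19^2 = 17
  bit 2 = 0: r = r^2 mod 43 = 17^2 = 31
  bit 3 = 1: r = r^2 * 19 mod 43 = 31^2 * 19 = 15*19 = 27
  bit 4 = 0: r = r^2 mod 43 = 27^2 = 41
  bit 5 = 1: r = r^2 * 19 mod 43 = 41^2 * 19 = 4*19 = 33
  -> s = B^a = 33

Answer: 30 19 33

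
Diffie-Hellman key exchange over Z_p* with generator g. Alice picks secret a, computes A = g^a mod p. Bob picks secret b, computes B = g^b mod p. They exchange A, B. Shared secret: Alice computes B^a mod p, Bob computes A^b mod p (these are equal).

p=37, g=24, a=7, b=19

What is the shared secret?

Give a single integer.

Answer: 32

Derivation:
A = 24^7 mod 37  (bits of 7 = 111)
  bit 0 = 1: r = r^2 * 24 mod 37 = 1^2 * 24 = 1*24 = 24
  bit 1 = 1: r = r^2 * 24 mod 37 = 24^2 * 24 = 21*24 = 23
  bit 2 = 1: r = r^2 * 24 mod 37 = 23^2 * 24 = 11*24 = 5
  -> A = 5
B = 24^19 mod 37  (bits of 19 = 10011)
  bit 0 = 1: r = r^2 * 24 mod 37 = 1^2 * 24 = 1*24 = 24
  bit 1 = 0: r = r^2 mod 37 = 24^2 = 21
  bit 2 = 0: r = r^2 mod 37 = 21^2 = 34
  bit 3 = 1: r = r^2 * 24 mod 37 = 34^2 * 24 = 9*24 = 31
  bit 4 = 1: r = r^2 * 24 mod 37 = 31^2 * 24 = 36*24 = 13
  -> B = 13
s = B^a = 13^7 mod 37  (bits of 7 = 111)
  bit 0 = 1: r = r^2 * 13 mod 37 = 1^2 * 13 = 1*13 = 13
  bit 1 = 1: r = r^2 * 13 mod 37 = 13^2 * 13 = 21*13 = 14
  bit 2 = 1: r = r^2 * 13 mod 37 = 14^2 * 13 = 11*13 = 32
  -> s = B^a = 32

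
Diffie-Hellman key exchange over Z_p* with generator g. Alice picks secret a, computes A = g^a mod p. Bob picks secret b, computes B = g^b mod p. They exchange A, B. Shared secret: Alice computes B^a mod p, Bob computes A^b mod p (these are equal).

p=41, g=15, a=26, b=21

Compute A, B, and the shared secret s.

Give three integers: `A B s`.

A = 15^26 mod 41  (bits of 26 = 11010)
  bit 0 = 1: r = r^2 * 15 mod 41 = 1^2 * 15 = 1*15 = 15
  bit 1 = 1: r = r^2 * 15 mod 41 = 15^2 * 15 = 20*15 = 13
  bit 2 = 0: r = r^2 mod 41 = 13^2 = 5
  bit 3 = 1: r = r^2 * 15 mod 41 = 5^2 * 15 = 25*15 = 6
  bit 4 = 0: r = r^2 mod 41 = 6^2 = 36
  -> A = 36
B = 15^21 mod 41  (bits of 21 = 10101)
  bit 0 = 1: r = r^2 * 15 mod 41 = 1^2 * 15 = 1*15 = 15
  bit 1 = 0: r = r^2 mod 41 = 15^2 = 20
  bit 2 = 1: r = r^2 * 15 mod 41 = 20^2 * 15 = 31*15 = 14
  bit 3 = 0: r = r^2 mod 41 = 14^2 = 32
  bit 4 = 1: r = r^2 * 15 mod 41 = 32^2 * 15 = 40*15 = 26
  -> B = 26
s = B^a = 26^26 mod 41  (bits of 26 = 11010)
  bit 0 = 1: r = r^2 * 26 mod 41 = 1^2 * 26 = 1*26 = 26
  bit 1 = 1: r = r^2 * 26 mod 41 = 26^2 * 26 = 20*26 = 28
  bit 2 = 0: r = r^2 mod 41 = 28^2 = 5
  bit 3 = 1: r = r^2 * 26 mod 41 = 5^2 * 26 = 25*26 = 35
  bit 4 = 0: r = r^2 mod 41 = 35^2 = 36
  -> s = B^a = 36

Answer: 36 26 36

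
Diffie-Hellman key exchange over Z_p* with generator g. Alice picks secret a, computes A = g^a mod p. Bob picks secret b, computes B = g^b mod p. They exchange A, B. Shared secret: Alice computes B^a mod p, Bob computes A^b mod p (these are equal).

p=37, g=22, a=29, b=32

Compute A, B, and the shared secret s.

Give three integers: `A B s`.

A = 22^29 mod 37  (bits of 29 = 11101)
  bit 0 = 1: r = r^2 * 22 mod 37 = 1^2 * 22 = 1*22 = 22
  bit 1 = 1: r = r^2 * 22 mod 37 = 22^2 * 22 = 3*22 = 29
  bit 2 = 1: r = r^2 * 22 mod 37 = 29^2 * 22 = 27*22 = 2
  bit 3 = 0: r = r^2 mod 37 = 2^2 = 4
  bit 4 = 1: r = r^2 * 22 mod 37 = 4^2 * 22 = 16*22 = 19
  -> A = 19
B = 22^32 mod 37  (bits of 32 = 100000)
  bit 0 = 1: r = r^2 * 22 mod 37 = 1^2 * 22 = 1*22 = 22
  bit 1 = 0: r = r^2 mod 37 = 22^2 = 3
  bit 2 = 0: r = r^2 mod 37 = 3^2 = 9
  bit 3 = 0: r = r^2 mod 37 = 9^2 = 7
  bit 4 = 0: r = r^2 mod 37 = 7^2 = 12
  bit 5 = 0: r = r^2 mod 37 = 12^2 = 33
  -> B = 33
s = B^a = 33^29 mod 37  (bits of 29 = 11101)
  bit 0 = 1: r = r^2 * 33 mod 37 = 1^2 * 33 = 1*33 = 33
  bit 1 = 1: r = r^2 * 33 mod 37 = 33^2 * 33 = 16*33 = 10
  bit 2 = 1: r = r^2 * 33 mod 37 = 10^2 * 33 = 26*33 = 7
  bit 3 = 0: r = r^2 mod 37 = 7^2 = 12
  bit 4 = 1: r = r^2 * 33 mod 37 = 12^2 * 33 = 33*33 = 16
  -> s = B^a = 16

Answer: 19 33 16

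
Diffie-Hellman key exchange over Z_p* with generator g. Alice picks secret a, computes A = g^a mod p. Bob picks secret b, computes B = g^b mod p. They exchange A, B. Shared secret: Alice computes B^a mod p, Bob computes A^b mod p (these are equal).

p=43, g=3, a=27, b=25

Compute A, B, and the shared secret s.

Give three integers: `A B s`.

Answer: 2 5 27

Derivation:
A = 3^27 mod 43  (bits of 27 = 11011)
  bit 0 = 1: r = r^2 * 3 mod 43 = 1^2 * 3 = 1*3 = 3
  bit 1 = 1: r = r^2 * 3 mod 43 = 3^2 * 3 = 9*3 = 27
  bit 2 = 0: r = r^2 mod 43 = 27^2 = 41
  bit 3 = 1: r = r^2 * 3 mod 43 = 41^2 * 3 = 4*3 = 12
  bit 4 = 1: r = r^2 * 3 mod 43 = 12^2 * 3 = 15*3 = 2
  -> A = 2
B = 3^25 mod 43  (bits of 25 = 11001)
  bit 0 = 1: r = r^2 * 3 mod 43 = 1^2 * 3 = 1*3 = 3
  bit 1 = 1: r = r^2 * 3 mod 43 = 3^2 * 3 = 9*3 = 27
  bit 2 = 0: r = r^2 mod 43 = 27^2 = 41
  bit 3 = 0: r = r^2 mod 43 = 41^2 = 4
  bit 4 = 1: r = r^2 * 3 mod 43 = 4^2 * 3 = 16*3 = 5
  -> B = 5
s = B^a = 5^27 mod 43  (bits of 27 = 11011)
  bit 0 = 1: r = r^2 * 5 mod 43 = 1^2 * 5 = 1*5 = 5
  bit 1 = 1: r = r^2 * 5 mod 43 = 5^2 * 5 = 25*5 = 39
  bit 2 = 0: r = r^2 mod 43 = 39^2 = 16
  bit 3 = 1: r = r^2 * 5 mod 43 = 16^2 * 5 = 41*5 = 33
  bit 4 = 1: r = r^2 * 5 mod 43 = 33^2 * 5 = 14*5 = 27
  -> s = B^a = 27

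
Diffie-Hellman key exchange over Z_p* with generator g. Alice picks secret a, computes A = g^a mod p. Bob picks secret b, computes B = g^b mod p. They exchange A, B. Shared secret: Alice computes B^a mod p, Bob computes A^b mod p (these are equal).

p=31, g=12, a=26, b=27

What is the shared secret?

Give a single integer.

Answer: 4

Derivation:
A = 12^26 mod 31  (bits of 26 = 11010)
  bit 0 = 1: r = r^2 * 12 mod 31 = 1^2 * 12 = 1*12 = 12
  bit 1 = 1: r = r^2 * 12 mod 31 = 12^2 * 12 = 20*12 = 23
  bit 2 = 0: r = r^2 mod 31 = 23^2 = 2
  bit 3 = 1: r = r^2 * 12 mod 31 = 2^2 * 12 = 4*12 = 17
  bit 4 = 0: r = r^2 mod 31 = 17^2 = 10
  -> A = 10
B = 12^27 mod 31  (bits of 27 = 11011)
  bit 0 = 1: r = r^2 * 12 mod 31 = 1^2 * 12 = 1*12 = 12
  bit 1 = 1: r = r^2 * 12 mod 31 = 12^2 * 12 = 20*12 = 23
  bit 2 = 0: r = r^2 mod 31 = 23^2 = 2
  bit 3 = 1: r = r^2 * 12 mod 31 = 2^2 * 12 = 4*12 = 17
  bit 4 = 1: r = r^2 * 12 mod 31 = 17^2 * 12 = 10*12 = 27
  -> B = 27
s = B^a = 27^26 mod 31  (bits of 26 = 11010)
  bit 0 = 1: r = r^2 * 27 mod 31 = 1^2 * 27 = 1*27 = 27
  bit 1 = 1: r = r^2 * 27 mod 31 = 27^2 * 27 = 16*27 = 29
  bit 2 = 0: r = r^2 mod 31 = 29^2 = 4
  bit 3 = 1: r = r^2 * 27 mod 31 = 4^2 * 27 = 16*27 = 29
  bit 4 = 0: r = r^2 mod 31 = 29^2 = 4
  -> s = B^a = 4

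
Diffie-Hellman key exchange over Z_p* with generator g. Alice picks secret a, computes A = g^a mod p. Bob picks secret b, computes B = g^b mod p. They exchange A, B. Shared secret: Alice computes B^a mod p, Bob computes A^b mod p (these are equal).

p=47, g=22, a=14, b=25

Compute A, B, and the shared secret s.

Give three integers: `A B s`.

A = 22^14 mod 47  (bits of 14 = 1110)
  bit 0 = 1: r = r^2 * 22 mod 47 = 1^2 * 22 = 1*22 = 22
  bit 1 = 1: r = r^2 * 22 mod 47 = 22^2 * 22 = 14*22 = 26
  bit 2 = 1: r = r^2 * 22 mod 47 = 26^2 * 22 = 18*22 = 20
  bit 3 = 0: r = r^2 mod 47 = 20^2 = 24
  -> A = 24
B = 22^25 mod 47  (bits of 25 = 11001)
  bit 0 = 1: r = r^2 * 22 mod 47 = 1^2 * 22 = 1*22 = 22
  bit 1 = 1: r = r^2 * 22 mod 47 = 22^2 * 22 = 14*22 = 26
  bit 2 = 0: r = r^2 mod 47 = 26^2 = 18
  bit 3 = 0: r = r^2 mod 47 = 18^2 = 42
  bit 4 = 1: r = r^2 * 22 mod 47 = 42^2 * 22 = 25*22 = 33
  -> B = 33
s = B^a = 33^14 mod 47  (bits of 14 = 1110)
  bit 0 = 1: r = r^2 * 33 mod 47 = 1^2 * 33 = 1*33 = 33
  bit 1 = 1: r = r^2 * 33 mod 47 = 33^2 * 33 = 8*33 = 29
  bit 2 = 1: r = r^2 * 33 mod 47 = 29^2 * 33 = 42*33 = 23
  bit 3 = 0: r = r^2 mod 47 = 23^2 = 12
  -> s = B^a = 12

Answer: 24 33 12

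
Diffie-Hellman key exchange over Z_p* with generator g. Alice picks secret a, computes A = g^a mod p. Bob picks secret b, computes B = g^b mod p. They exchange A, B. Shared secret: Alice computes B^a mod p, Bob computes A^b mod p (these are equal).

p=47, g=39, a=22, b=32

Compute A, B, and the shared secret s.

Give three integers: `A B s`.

Answer: 6 16 3

Derivation:
A = 39^22 mod 47  (bits of 22 = 10110)
  bit 0 = 1: r = r^2 * 39 mod 47 = 1^2 * 39 = 1*39 = 39
  bit 1 = 0: r = r^2 mod 47 = 39^2 = 17
  bit 2 = 1: r = r^2 * 39 mod 47 = 17^2 * 39 = 7*39 = 38
  bit 3 = 1: r = r^2 * 39 mod 47 = 38^2 * 39 = 34*39 = 10
  bit 4 = 0: r = r^2 mod 47 = 10^2 = 6
  -> A = 6
B = 39^32 mod 47  (bits of 32 = 100000)
  bit 0 = 1: r = r^2 * 39 mod 47 = 1^2 * 39 = 1*39 = 39
  bit 1 = 0: r = r^2 mod 47 = 39^2 = 17
  bit 2 = 0: r = r^2 mod 47 = 17^2 = 7
  bit 3 = 0: r = r^2 mod 47 = 7^2 = 2
  bit 4 = 0: r = r^2 mod 47 = 2^2 = 4
  bit 5 = 0: r = r^2 mod 47 = 4^2 = 16
  -> B = 16
s = B^a = 16^22 mod 47  (bits of 22 = 10110)
  bit 0 = 1: r = r^2 * 16 mod 47 = 1^2 * 16 = 1*16 = 16
  bit 1 = 0: r = r^2 mod 47 = 16^2 = 21
  bit 2 = 1: r = r^2 * 16 mod 47 = 21^2 * 16 = 18*16 = 6
  bit 3 = 1: r = r^2 * 16 mod 47 = 6^2 * 16 = 36*16 = 12
  bit 4 = 0: r = r^2 mod 47 = 12^2 = 3
  -> s = B^a = 3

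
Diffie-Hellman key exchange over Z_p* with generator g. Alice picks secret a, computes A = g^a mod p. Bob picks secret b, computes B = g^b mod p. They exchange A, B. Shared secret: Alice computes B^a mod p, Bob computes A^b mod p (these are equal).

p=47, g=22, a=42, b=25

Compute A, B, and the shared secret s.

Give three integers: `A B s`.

Answer: 6 33 36

Derivation:
A = 22^42 mod 47  (bits of 42 = 101010)
  bit 0 = 1: r = r^2 * 22 mod 47 = 1^2 * 22 = 1*22 = 22
  bit 1 = 0: r = r^2 mod 47 = 22^2 = 14
  bit 2 = 1: r = r^2 * 22 mod 47 = 14^2 * 22 = 8*22 = 35
  bit 3 = 0: r = r^2 mod 47 = 35^2 = 3
  bit 4 = 1: r = r^2 * 22 mod 47 = 3^2 * 22 = 9*22 = 10
  bit 5 = 0: r = r^2 mod 47 = 10^2 = 6
  -> A = 6
B = 22^25 mod 47  (bits of 25 = 11001)
  bit 0 = 1: r = r^2 * 22 mod 47 = 1^2 * 22 = 1*22 = 22
  bit 1 = 1: r = r^2 * 22 mod 47 = 22^2 * 22 = 14*22 = 26
  bit 2 = 0: r = r^2 mod 47 = 26^2 = 18
  bit 3 = 0: r = r^2 mod 47 = 18^2 = 42
  bit 4 = 1: r = r^2 * 22 mod 47 = 42^2 * 22 = 25*22 = 33
  -> B = 33
s = B^a = 33^42 mod 47  (bits of 42 = 101010)
  bit 0 = 1: r = r^2 * 33 mod 47 = 1^2 * 33 = 1*33 = 33
  bit 1 = 0: r = r^2 mod 47 = 33^2 = 8
  bit 2 = 1: r = r^2 * 33 mod 47 = 8^2 * 33 = 17*33 = 44
  bit 3 = 0: r = r^2 mod 47 = 44^2 = 9
  bit 4 = 1: r = r^2 * 33 mod 47 = 9^2 * 33 = 34*33 = 41
  bit 5 = 0: r = r^2 mod 47 = 41^2 = 36
  -> s = B^a = 36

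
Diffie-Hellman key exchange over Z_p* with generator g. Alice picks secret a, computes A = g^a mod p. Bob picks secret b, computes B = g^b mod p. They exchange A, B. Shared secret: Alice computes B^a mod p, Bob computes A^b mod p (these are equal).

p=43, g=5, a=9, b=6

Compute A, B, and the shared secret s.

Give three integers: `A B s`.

A = 5^9 mod 43  (bits of 9 = 1001)
  bit 0 = 1: r = r^2 * 5 mod 43 = 1^2 * 5 = 1*5 = 5
  bit 1 = 0: r = r^2 mod 43 = 5^2 = 25
  bit 2 = 0: r = r^2 mod 43 = 25^2 = 23
  bit 3 = 1: r = r^2 * 5 mod 43 = 23^2 * 5 = 13*5 = 22
  -> A = 22
B = 5^6 mod 43  (bits of 6 = 110)
  bit 0 = 1: r = r^2 * 5 mod 43 = 1^2 * 5 = 1*5 = 5
  bit 1 = 1: r = r^2 * 5 mod 43 = 5^2 * 5 = 25*5 = 39
  bit 2 = 0: r = r^2 mod 43 = 39^2 = 16
  -> B = 16
s = B^a = 16^9 mod 43  (bits of 9 = 1001)
  bit 0 = 1: r = r^2 * 16 mod 43 = 1^2 * 16 = 1*16 = 16
  bit 1 = 0: r = r^2 mod 43 = 16^2 = 41
  bit 2 = 0: r = r^2 mod 43 = 41^2 = 4
  bit 3 = 1: r = r^2 * 16 mod 43 = 4^2 * 16 = 16*16 = 41
  -> s = B^a = 41

Answer: 22 16 41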